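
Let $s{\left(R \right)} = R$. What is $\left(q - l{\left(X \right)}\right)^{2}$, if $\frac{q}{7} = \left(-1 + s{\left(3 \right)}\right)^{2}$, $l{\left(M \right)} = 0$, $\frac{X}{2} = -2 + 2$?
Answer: $784$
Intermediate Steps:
$X = 0$ ($X = 2 \left(-2 + 2\right) = 2 \cdot 0 = 0$)
$q = 28$ ($q = 7 \left(-1 + 3\right)^{2} = 7 \cdot 2^{2} = 7 \cdot 4 = 28$)
$\left(q - l{\left(X \right)}\right)^{2} = \left(28 - 0\right)^{2} = \left(28 + 0\right)^{2} = 28^{2} = 784$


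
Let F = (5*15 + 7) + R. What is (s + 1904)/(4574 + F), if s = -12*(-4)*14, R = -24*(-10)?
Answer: 161/306 ≈ 0.52614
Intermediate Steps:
R = 240
s = 672 (s = -3*(-16)*14 = 48*14 = 672)
F = 322 (F = (5*15 + 7) + 240 = (75 + 7) + 240 = 82 + 240 = 322)
(s + 1904)/(4574 + F) = (672 + 1904)/(4574 + 322) = 2576/4896 = 2576*(1/4896) = 161/306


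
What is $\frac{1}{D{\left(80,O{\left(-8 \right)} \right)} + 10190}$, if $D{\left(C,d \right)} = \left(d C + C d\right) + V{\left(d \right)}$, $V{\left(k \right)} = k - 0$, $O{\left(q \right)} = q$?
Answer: $\frac{1}{8902} \approx 0.00011233$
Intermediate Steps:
$V{\left(k \right)} = k$ ($V{\left(k \right)} = k + 0 = k$)
$D{\left(C,d \right)} = d + 2 C d$ ($D{\left(C,d \right)} = \left(d C + C d\right) + d = \left(C d + C d\right) + d = 2 C d + d = d + 2 C d$)
$\frac{1}{D{\left(80,O{\left(-8 \right)} \right)} + 10190} = \frac{1}{- 8 \left(1 + 2 \cdot 80\right) + 10190} = \frac{1}{- 8 \left(1 + 160\right) + 10190} = \frac{1}{\left(-8\right) 161 + 10190} = \frac{1}{-1288 + 10190} = \frac{1}{8902}$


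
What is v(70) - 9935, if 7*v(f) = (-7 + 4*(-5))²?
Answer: -68816/7 ≈ -9830.9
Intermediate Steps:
v(f) = 729/7 (v(f) = (-7 + 4*(-5))²/7 = (-7 - 20)²/7 = (⅐)*(-27)² = (⅐)*729 = 729/7)
v(70) - 9935 = 729/7 - 9935 = -68816/7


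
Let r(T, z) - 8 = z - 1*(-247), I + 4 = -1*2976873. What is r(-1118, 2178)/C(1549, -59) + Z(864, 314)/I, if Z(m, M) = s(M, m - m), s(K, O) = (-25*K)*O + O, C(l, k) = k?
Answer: -2433/59 ≈ -41.237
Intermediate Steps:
I = -2976877 (I = -4 - 1*2976873 = -4 - 2976873 = -2976877)
s(K, O) = O - 25*K*O (s(K, O) = -25*K*O + O = O - 25*K*O)
Z(m, M) = 0 (Z(m, M) = (m - m)*(1 - 25*M) = 0*(1 - 25*M) = 0)
r(T, z) = 255 + z (r(T, z) = 8 + (z - 1*(-247)) = 8 + (z + 247) = 8 + (247 + z) = 255 + z)
r(-1118, 2178)/C(1549, -59) + Z(864, 314)/I = (255 + 2178)/(-59) + 0/(-2976877) = 2433*(-1/59) + 0*(-1/2976877) = -2433/59 + 0 = -2433/59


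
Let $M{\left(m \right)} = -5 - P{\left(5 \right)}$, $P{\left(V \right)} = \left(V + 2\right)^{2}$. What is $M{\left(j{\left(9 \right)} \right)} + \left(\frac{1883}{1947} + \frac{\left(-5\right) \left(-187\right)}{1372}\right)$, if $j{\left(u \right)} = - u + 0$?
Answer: $- \frac{139845415}{2671284} \approx -52.351$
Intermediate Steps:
$j{\left(u \right)} = - u$
$P{\left(V \right)} = \left(2 + V\right)^{2}$
$M{\left(m \right)} = -54$ ($M{\left(m \right)} = -5 - \left(2 + 5\right)^{2} = -5 - 7^{2} = -5 - 49 = -54$)
$M{\left(j{\left(9 \right)} \right)} + \left(\frac{1883}{1947} + \frac{\left(-5\right) \left(-187\right)}{1372}\right) = -54 + \left(\frac{1883}{1947} + \frac{\left(-5\right) \left(-187\right)}{1372}\right) = -54 + \left(1883 \cdot \frac{1}{1947} + 935 \cdot \frac{1}{1372}\right) = -54 + \left(\frac{1883}{1947} + \frac{935}{1372}\right) = -54 + \frac{4403921}{2671284} = - \frac{139845415}{2671284}$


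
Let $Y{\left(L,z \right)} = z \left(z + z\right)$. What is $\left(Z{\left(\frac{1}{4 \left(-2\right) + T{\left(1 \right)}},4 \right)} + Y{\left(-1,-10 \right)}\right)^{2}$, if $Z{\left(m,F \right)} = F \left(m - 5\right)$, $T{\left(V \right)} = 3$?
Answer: $\frac{802816}{25} \approx 32113.0$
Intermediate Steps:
$Y{\left(L,z \right)} = 2 z^{2}$ ($Y{\left(L,z \right)} = z 2 z = 2 z^{2}$)
$Z{\left(m,F \right)} = F \left(-5 + m\right)$
$\left(Z{\left(\frac{1}{4 \left(-2\right) + T{\left(1 \right)}},4 \right)} + Y{\left(-1,-10 \right)}\right)^{2} = \left(4 \left(-5 + \frac{1}{4 \left(-2\right) + 3}\right) + 2 \left(-10\right)^{2}\right)^{2} = \left(4 \left(-5 + \frac{1}{-8 + 3}\right) + 2 \cdot 100\right)^{2} = \left(4 \left(-5 + \frac{1}{-5}\right) + 200\right)^{2} = \left(4 \left(-5 - \frac{1}{5}\right) + 200\right)^{2} = \left(4 \left(- \frac{26}{5}\right) + 200\right)^{2} = \left(- \frac{104}{5} + 200\right)^{2} = \left(\frac{896}{5}\right)^{2} = \frac{802816}{25}$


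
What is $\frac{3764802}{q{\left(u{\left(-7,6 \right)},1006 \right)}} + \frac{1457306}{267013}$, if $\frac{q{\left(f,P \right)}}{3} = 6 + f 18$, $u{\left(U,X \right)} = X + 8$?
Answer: $\frac{167729838545}{34444677} \approx 4869.5$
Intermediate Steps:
$u{\left(U,X \right)} = 8 + X$
$q{\left(f,P \right)} = 18 + 54 f$ ($q{\left(f,P \right)} = 3 \left(6 + f 18\right) = 3 \left(6 + 18 f\right) = 18 + 54 f$)
$\frac{3764802}{q{\left(u{\left(-7,6 \right)},1006 \right)}} + \frac{1457306}{267013} = \frac{3764802}{18 + 54 \left(8 + 6\right)} + \frac{1457306}{267013} = \frac{3764802}{18 + 54 \cdot 14} + 1457306 \cdot \frac{1}{267013} = \frac{3764802}{18 + 756} + \frac{1457306}{267013} = \frac{3764802}{774} + \frac{1457306}{267013} = 3764802 \cdot \frac{1}{774} + \frac{1457306}{267013} = \frac{627467}{129} + \frac{1457306}{267013} = \frac{167729838545}{34444677}$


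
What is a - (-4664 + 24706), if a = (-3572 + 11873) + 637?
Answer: -11104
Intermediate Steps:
a = 8938 (a = 8301 + 637 = 8938)
a - (-4664 + 24706) = 8938 - (-4664 + 24706) = 8938 - 1*20042 = 8938 - 20042 = -11104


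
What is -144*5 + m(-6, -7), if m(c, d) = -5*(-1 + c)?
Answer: -685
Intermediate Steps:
m(c, d) = 5 - 5*c
-144*5 + m(-6, -7) = -144*5 + (5 - 5*(-6)) = -720 + (5 + 30) = -720 + 35 = -685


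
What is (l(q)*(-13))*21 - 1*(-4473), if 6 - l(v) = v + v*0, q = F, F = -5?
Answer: 1470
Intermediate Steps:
q = -5
l(v) = 6 - v (l(v) = 6 - (v + v*0) = 6 - (v + 0) = 6 - v)
(l(q)*(-13))*21 - 1*(-4473) = ((6 - 1*(-5))*(-13))*21 - 1*(-4473) = ((6 + 5)*(-13))*21 + 4473 = (11*(-13))*21 + 4473 = -143*21 + 4473 = -3003 + 4473 = 1470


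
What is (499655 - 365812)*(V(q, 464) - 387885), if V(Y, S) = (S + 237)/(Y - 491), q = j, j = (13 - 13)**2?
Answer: -25490698622948/491 ≈ -5.1916e+10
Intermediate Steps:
j = 0 (j = 0**2 = 0)
q = 0
V(Y, S) = (237 + S)/(-491 + Y)
(499655 - 365812)*(V(q, 464) - 387885) = (499655 - 365812)*((237 + 464)/(-491 + 0) - 387885) = 133843*(701/(-491) - 387885) = 133843*(-1/491*701 - 387885) = 133843*(-701/491 - 387885) = 133843*(-190452236/491) = -25490698622948/491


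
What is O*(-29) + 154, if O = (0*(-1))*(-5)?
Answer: 154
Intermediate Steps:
O = 0 (O = 0*(-5) = 0)
O*(-29) + 154 = 0*(-29) + 154 = 0 + 154 = 154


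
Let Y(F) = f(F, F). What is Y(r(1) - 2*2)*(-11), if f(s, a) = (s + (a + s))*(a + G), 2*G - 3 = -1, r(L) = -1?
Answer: -660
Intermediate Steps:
G = 1 (G = 3/2 + (1/2)*(-1) = 3/2 - 1/2 = 1)
f(s, a) = (1 + a)*(a + 2*s) (f(s, a) = (s + (a + s))*(a + 1) = (a + 2*s)*(1 + a) = (1 + a)*(a + 2*s))
Y(F) = 3*F + 3*F**2 (Y(F) = F + F**2 + 2*F + 2*F*F = F + F**2 + 2*F + 2*F**2 = 3*F + 3*F**2)
Y(r(1) - 2*2)*(-11) = (3*(-1 - 2*2)*(1 + (-1 - 2*2)))*(-11) = (3*(-1 - 4)*(1 + (-1 - 4)))*(-11) = (3*(-5)*(1 - 5))*(-11) = (3*(-5)*(-4))*(-11) = 60*(-11) = -660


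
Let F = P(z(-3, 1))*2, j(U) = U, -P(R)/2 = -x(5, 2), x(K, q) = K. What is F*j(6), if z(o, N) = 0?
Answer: 120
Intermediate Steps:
P(R) = 10 (P(R) = -(-2)*5 = -2*(-5) = 10)
F = 20 (F = 10*2 = 20)
F*j(6) = 20*6 = 120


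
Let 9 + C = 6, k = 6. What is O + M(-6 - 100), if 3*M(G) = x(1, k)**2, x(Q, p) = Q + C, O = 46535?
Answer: 139609/3 ≈ 46536.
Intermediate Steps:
C = -3 (C = -9 + 6 = -3)
x(Q, p) = -3 + Q (x(Q, p) = Q - 3 = -3 + Q)
M(G) = 4/3 (M(G) = (-3 + 1)**2/3 = (1/3)*(-2)**2 = (1/3)*4 = 4/3)
O + M(-6 - 100) = 46535 + 4/3 = 139609/3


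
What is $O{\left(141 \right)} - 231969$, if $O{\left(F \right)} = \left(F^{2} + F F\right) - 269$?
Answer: $-192476$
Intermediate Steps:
$O{\left(F \right)} = -269 + 2 F^{2}$ ($O{\left(F \right)} = \left(F^{2} + F^{2}\right) - 269 = 2 F^{2} - 269 = -269 + 2 F^{2}$)
$O{\left(141 \right)} - 231969 = \left(-269 + 2 \cdot 141^{2}\right) - 231969 = \left(-269 + 2 \cdot 19881\right) - 231969 = \left(-269 + 39762\right) - 231969 = 39493 - 231969 = -192476$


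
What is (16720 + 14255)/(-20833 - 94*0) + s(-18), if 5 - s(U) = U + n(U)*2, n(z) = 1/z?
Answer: 4054489/187497 ≈ 21.624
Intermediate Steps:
s(U) = 5 - U - 2/U (s(U) = 5 - (U + 2/U) = 5 + (-U - 2/U) = 5 - U - 2/U)
(16720 + 14255)/(-20833 - 94*0) + s(-18) = (16720 + 14255)/(-20833 - 94*0) + (5 - 1*(-18) - 2/(-18)) = 30975/(-20833 + 0) + (5 + 18 - 2*(-1/18)) = 30975/(-20833) + (5 + 18 + 1/9) = 30975*(-1/20833) + 208/9 = -30975/20833 + 208/9 = 4054489/187497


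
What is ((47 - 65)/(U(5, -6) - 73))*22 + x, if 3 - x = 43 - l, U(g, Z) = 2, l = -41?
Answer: -5355/71 ≈ -75.422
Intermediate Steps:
x = -81 (x = 3 - (43 - 1*(-41)) = 3 - (43 + 41) = 3 - 1*84 = 3 - 84 = -81)
((47 - 65)/(U(5, -6) - 73))*22 + x = ((47 - 65)/(2 - 73))*22 - 81 = -18/(-71)*22 - 81 = -18*(-1/71)*22 - 81 = (18/71)*22 - 81 = 396/71 - 81 = -5355/71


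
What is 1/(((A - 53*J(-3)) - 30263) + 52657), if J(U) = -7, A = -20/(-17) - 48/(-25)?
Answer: 425/9676441 ≈ 4.3921e-5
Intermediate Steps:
A = 1316/425 (A = -20*(-1/17) - 48*(-1/25) = 20/17 + 48/25 = 1316/425 ≈ 3.0965)
1/(((A - 53*J(-3)) - 30263) + 52657) = 1/(((1316/425 - 53*(-7)) - 30263) + 52657) = 1/(((1316/425 + 371) - 30263) + 52657) = 1/((158991/425 - 30263) + 52657) = 1/(-12702784/425 + 52657) = 1/(9676441/425) = 425/9676441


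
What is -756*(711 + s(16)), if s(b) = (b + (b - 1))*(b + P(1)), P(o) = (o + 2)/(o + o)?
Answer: -947646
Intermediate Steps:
P(o) = (2 + o)/(2*o) (P(o) = (2 + o)/((2*o)) = (2 + o)*(1/(2*o)) = (2 + o)/(2*o))
s(b) = (-1 + 2*b)*(3/2 + b) (s(b) = (b + (b - 1))*(b + (1/2)*(2 + 1)/1) = (b + (-1 + b))*(b + (1/2)*1*3) = (-1 + 2*b)*(b + 3/2) = (-1 + 2*b)*(3/2 + b))
-756*(711 + s(16)) = -756*(711 + (-3/2 + 2*16 + 2*16**2)) = -756*(711 + (-3/2 + 32 + 2*256)) = -756*(711 + (-3/2 + 32 + 512)) = -756*(711 + 1085/2) = -756*2507/2 = -947646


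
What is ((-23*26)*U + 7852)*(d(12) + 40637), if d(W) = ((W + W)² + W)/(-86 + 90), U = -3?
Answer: 393402464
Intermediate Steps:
d(W) = W² + W/4 (d(W) = ((2*W)² + W)/4 = (4*W² + W)*(¼) = (W + 4*W²)*(¼) = W² + W/4)
((-23*26)*U + 7852)*(d(12) + 40637) = (-23*26*(-3) + 7852)*(12*(¼ + 12) + 40637) = (-598*(-3) + 7852)*(12*(49/4) + 40637) = (1794 + 7852)*(147 + 40637) = 9646*40784 = 393402464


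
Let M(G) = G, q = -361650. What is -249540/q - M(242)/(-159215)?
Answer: 265453536/383867365 ≈ 0.69152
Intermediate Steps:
-249540/q - M(242)/(-159215) = -249540/(-361650) - 1*242/(-159215) = -249540*(-1/361650) - 242*(-1/159215) = 8318/12055 + 242/159215 = 265453536/383867365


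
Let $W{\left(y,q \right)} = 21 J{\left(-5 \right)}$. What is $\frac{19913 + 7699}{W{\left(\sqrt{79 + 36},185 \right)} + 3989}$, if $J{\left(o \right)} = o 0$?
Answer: $\frac{27612}{3989} \approx 6.922$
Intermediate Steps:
$J{\left(o \right)} = 0$
$W{\left(y,q \right)} = 0$ ($W{\left(y,q \right)} = 21 \cdot 0 = 0$)
$\frac{19913 + 7699}{W{\left(\sqrt{79 + 36},185 \right)} + 3989} = \frac{19913 + 7699}{0 + 3989} = \frac{27612}{3989}$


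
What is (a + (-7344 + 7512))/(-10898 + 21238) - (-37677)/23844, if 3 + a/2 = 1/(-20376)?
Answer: 66806605381/41863673808 ≈ 1.5958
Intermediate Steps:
a = -61129/10188 (a = -6 + 2/(-20376) = -6 + 2*(-1/20376) = -6 - 1/10188 = -61129/10188 ≈ -6.0001)
(a + (-7344 + 7512))/(-10898 + 21238) - (-37677)/23844 = (-61129/10188 + (-7344 + 7512))/(-10898 + 21238) - (-37677)/23844 = (-61129/10188 + 168)/10340 - (-37677)/23844 = (1650455/10188)*(1/10340) - 1*(-12559/7948) = 330091/21068784 + 12559/7948 = 66806605381/41863673808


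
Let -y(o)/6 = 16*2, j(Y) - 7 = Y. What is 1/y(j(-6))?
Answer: -1/192 ≈ -0.0052083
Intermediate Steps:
j(Y) = 7 + Y
y(o) = -192 (y(o) = -96*2 = -6*32 = -192)
1/y(j(-6)) = 1/(-192) = -1/192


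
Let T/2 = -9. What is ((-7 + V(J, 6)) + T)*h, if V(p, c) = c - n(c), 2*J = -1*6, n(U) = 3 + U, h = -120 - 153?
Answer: 7644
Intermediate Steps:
h = -273
T = -18 (T = 2*(-9) = -18)
J = -3 (J = (-1*6)/2 = (½)*(-6) = -3)
V(p, c) = -3 (V(p, c) = c - (3 + c) = c + (-3 - c) = -3)
((-7 + V(J, 6)) + T)*h = ((-7 - 3) - 18)*(-273) = (-10 - 18)*(-273) = -28*(-273) = 7644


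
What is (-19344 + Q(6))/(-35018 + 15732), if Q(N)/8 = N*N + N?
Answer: 9504/9643 ≈ 0.98559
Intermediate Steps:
Q(N) = 8*N + 8*N² (Q(N) = 8*(N*N + N) = 8*(N² + N) = 8*(N + N²) = 8*N + 8*N²)
(-19344 + Q(6))/(-35018 + 15732) = (-19344 + 8*6*(1 + 6))/(-35018 + 15732) = (-19344 + 8*6*7)/(-19286) = (-19344 + 336)*(-1/19286) = -19008*(-1/19286) = 9504/9643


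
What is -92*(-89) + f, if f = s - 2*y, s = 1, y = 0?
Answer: 8189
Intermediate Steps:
f = 1 (f = 1 - 2*0 = 1 + 0 = 1)
-92*(-89) + f = -92*(-89) + 1 = 8188 + 1 = 8189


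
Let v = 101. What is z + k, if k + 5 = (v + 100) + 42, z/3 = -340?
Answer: -782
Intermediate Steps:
z = -1020 (z = 3*(-340) = -1020)
k = 238 (k = -5 + ((101 + 100) + 42) = -5 + (201 + 42) = -5 + 243 = 238)
z + k = -1020 + 238 = -782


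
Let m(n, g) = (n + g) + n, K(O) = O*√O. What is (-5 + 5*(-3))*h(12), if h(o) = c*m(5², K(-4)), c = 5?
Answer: -5000 + 800*I ≈ -5000.0 + 800.0*I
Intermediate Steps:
K(O) = O^(3/2)
m(n, g) = g + 2*n (m(n, g) = (g + n) + n = g + 2*n)
h(o) = 250 - 40*I (h(o) = 5*((-4)^(3/2) + 2*5²) = 5*(-8*I + 2*25) = 5*(-8*I + 50) = 5*(50 - 8*I) = 250 - 40*I)
(-5 + 5*(-3))*h(12) = (-5 + 5*(-3))*(250 - 40*I) = (-5 - 15)*(250 - 40*I) = -20*(250 - 40*I) = -5000 + 800*I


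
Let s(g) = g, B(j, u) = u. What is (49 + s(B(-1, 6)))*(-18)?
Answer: -990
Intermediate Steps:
(49 + s(B(-1, 6)))*(-18) = (49 + 6)*(-18) = 55*(-18) = -990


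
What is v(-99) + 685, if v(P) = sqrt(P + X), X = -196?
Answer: 685 + I*sqrt(295) ≈ 685.0 + 17.176*I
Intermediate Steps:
v(P) = sqrt(-196 + P) (v(P) = sqrt(P - 196) = sqrt(-196 + P))
v(-99) + 685 = sqrt(-196 - 99) + 685 = sqrt(-295) + 685 = I*sqrt(295) + 685 = 685 + I*sqrt(295)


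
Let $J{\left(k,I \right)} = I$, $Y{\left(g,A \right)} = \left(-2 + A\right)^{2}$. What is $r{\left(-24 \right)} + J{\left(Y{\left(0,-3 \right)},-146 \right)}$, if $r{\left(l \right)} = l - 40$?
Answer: $-210$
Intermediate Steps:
$r{\left(l \right)} = -40 + l$
$r{\left(-24 \right)} + J{\left(Y{\left(0,-3 \right)},-146 \right)} = \left(-40 - 24\right) - 146 = -64 - 146 = -210$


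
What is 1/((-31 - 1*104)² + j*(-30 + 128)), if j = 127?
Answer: 1/30671 ≈ 3.2604e-5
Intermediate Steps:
1/((-31 - 1*104)² + j*(-30 + 128)) = 1/((-31 - 1*104)² + 127*(-30 + 128)) = 1/((-31 - 104)² + 127*98) = 1/((-135)² + 12446) = 1/(18225 + 12446) = 1/30671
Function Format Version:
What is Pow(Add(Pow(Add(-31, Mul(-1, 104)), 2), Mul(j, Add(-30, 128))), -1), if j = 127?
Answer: Rational(1, 30671) ≈ 3.2604e-5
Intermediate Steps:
Pow(Add(Pow(Add(-31, Mul(-1, 104)), 2), Mul(j, Add(-30, 128))), -1) = Pow(Add(Pow(Add(-31, Mul(-1, 104)), 2), Mul(127, Add(-30, 128))), -1) = Pow(Add(Pow(Add(-31, -104), 2), Mul(127, 98)), -1) = Pow(Add(Pow(-135, 2), 12446), -1) = Pow(Add(18225, 12446), -1) = Pow(30671, -1) = Rational(1, 30671)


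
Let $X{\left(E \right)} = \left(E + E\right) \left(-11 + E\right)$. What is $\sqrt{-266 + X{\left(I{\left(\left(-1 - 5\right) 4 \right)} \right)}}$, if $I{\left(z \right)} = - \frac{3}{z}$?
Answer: $\frac{i \sqrt{17198}}{8} \approx 16.393 i$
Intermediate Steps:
$X{\left(E \right)} = 2 E \left(-11 + E\right)$
$\sqrt{-266 + X{\left(I{\left(\left(-1 - 5\right) 4 \right)} \right)}} = \sqrt{-266 + 2 \left(- \frac{3}{\left(-1 - 5\right) 4}\right) \left(-11 - \frac{3}{\left(-1 - 5\right) 4}\right)} = \sqrt{-266 + 2 \left(- \frac{3}{\left(-6\right) 4}\right) \left(-11 - \frac{3}{\left(-6\right) 4}\right)} = \sqrt{-266 + 2 \left(- \frac{3}{-24}\right) \left(-11 - \frac{3}{-24}\right)} = \sqrt{-266 + 2 \left(\left(-3\right) \left(- \frac{1}{24}\right)\right) \left(-11 - - \frac{1}{8}\right)} = \sqrt{-266 + 2 \cdot \frac{1}{8} \left(-11 + \frac{1}{8}\right)} = \sqrt{-266 + 2 \cdot \frac{1}{8} \left(- \frac{87}{8}\right)} = \sqrt{-266 - \frac{87}{32}} = \sqrt{- \frac{8599}{32}} = \frac{i \sqrt{17198}}{8}$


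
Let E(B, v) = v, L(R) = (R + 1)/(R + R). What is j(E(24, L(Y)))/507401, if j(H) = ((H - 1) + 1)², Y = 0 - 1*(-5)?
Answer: 9/12685025 ≈ 7.0950e-7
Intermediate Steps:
Y = 5 (Y = 0 + 5 = 5)
L(R) = (1 + R)/(2*R) (L(R) = (1 + R)/((2*R)) = (1 + R)*(1/(2*R)) = (1 + R)/(2*R))
j(H) = H² (j(H) = ((-1 + H) + 1)² = H²)
j(E(24, L(Y)))/507401 = ((½)*(1 + 5)/5)²/507401 = ((½)*(⅕)*6)²*(1/507401) = (⅗)²*(1/507401) = (9/25)*(1/507401) = 9/12685025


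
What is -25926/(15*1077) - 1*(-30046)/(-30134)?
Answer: -211107869/81135795 ≈ -2.6019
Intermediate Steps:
-25926/(15*1077) - 1*(-30046)/(-30134) = -25926/16155 + 30046*(-1/30134) = -25926*1/16155 - 15023/15067 = -8642/5385 - 15023/15067 = -211107869/81135795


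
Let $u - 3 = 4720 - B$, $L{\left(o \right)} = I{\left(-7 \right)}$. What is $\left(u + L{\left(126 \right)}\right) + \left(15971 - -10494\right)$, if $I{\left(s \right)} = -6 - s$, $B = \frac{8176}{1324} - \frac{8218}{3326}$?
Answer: $\frac{17166039524}{550453} \approx 31185.0$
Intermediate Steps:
$B = \frac{2039093}{550453}$ ($B = 8176 \cdot \frac{1}{1324} - \frac{4109}{1663} = \frac{2044}{331} - \frac{4109}{1663} = \frac{2039093}{550453} \approx 3.7044$)
$L{\left(o \right)} = 1$ ($L{\left(o \right)} = -6 - -7 = -6 + 7 = 1$)
$u = \frac{2597750426}{550453}$ ($u = 3 + \left(4720 - \frac{2039093}{550453}\right) = 3 + \frac{2596099067}{550453} = \frac{2597750426}{550453} \approx 4719.3$)
$\left(u + L{\left(126 \right)}\right) + \left(15971 - -10494\right) = \left(\frac{2597750426}{550453} + 1\right) + \left(15971 - -10494\right) = \frac{2598300879}{550453} + \left(15971 + 10494\right) = \frac{2598300879}{550453} + 26465 = \frac{17166039524}{550453}$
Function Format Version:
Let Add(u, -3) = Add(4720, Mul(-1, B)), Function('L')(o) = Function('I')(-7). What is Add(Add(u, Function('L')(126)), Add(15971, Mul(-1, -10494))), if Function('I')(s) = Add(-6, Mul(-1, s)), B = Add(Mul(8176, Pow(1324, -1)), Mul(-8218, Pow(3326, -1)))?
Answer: Rational(17166039524, 550453) ≈ 31185.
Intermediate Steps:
B = Rational(2039093, 550453) (B = Add(Mul(8176, Rational(1, 1324)), Mul(-8218, Rational(1, 3326))) = Add(Rational(2044, 331), Rational(-4109, 1663)) = Rational(2039093, 550453) ≈ 3.7044)
Function('L')(o) = 1 (Function('L')(o) = Add(-6, Mul(-1, -7)) = Add(-6, 7) = 1)
u = Rational(2597750426, 550453) (u = Add(3, Add(4720, Mul(-1, Rational(2039093, 550453)))) = Add(3, Add(4720, Rational(-2039093, 550453))) = Add(3, Rational(2596099067, 550453)) = Rational(2597750426, 550453) ≈ 4719.3)
Add(Add(u, Function('L')(126)), Add(15971, Mul(-1, -10494))) = Add(Add(Rational(2597750426, 550453), 1), Add(15971, Mul(-1, -10494))) = Add(Rational(2598300879, 550453), Add(15971, 10494)) = Add(Rational(2598300879, 550453), 26465) = Rational(17166039524, 550453)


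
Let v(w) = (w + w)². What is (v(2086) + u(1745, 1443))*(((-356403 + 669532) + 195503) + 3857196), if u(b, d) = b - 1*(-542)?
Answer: 75999770632188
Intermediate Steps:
u(b, d) = 542 + b (u(b, d) = b + 542 = 542 + b)
v(w) = 4*w² (v(w) = (2*w)² = 4*w²)
(v(2086) + u(1745, 1443))*(((-356403 + 669532) + 195503) + 3857196) = (4*2086² + (542 + 1745))*(((-356403 + 669532) + 195503) + 3857196) = (4*4351396 + 2287)*((313129 + 195503) + 3857196) = (17405584 + 2287)*(508632 + 3857196) = 17407871*4365828 = 75999770632188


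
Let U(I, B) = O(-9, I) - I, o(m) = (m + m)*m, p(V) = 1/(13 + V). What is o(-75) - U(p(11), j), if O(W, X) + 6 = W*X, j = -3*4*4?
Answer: 135077/12 ≈ 11256.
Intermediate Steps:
o(m) = 2*m**2 (o(m) = (2*m)*m = 2*m**2)
j = -48 (j = -12*4 = -48)
O(W, X) = -6 + W*X
U(I, B) = -6 - 10*I (U(I, B) = (-6 - 9*I) - I = -6 - 10*I)
o(-75) - U(p(11), j) = 2*(-75)**2 - (-6 - 10/(13 + 11)) = 2*5625 - (-6 - 10/24) = 11250 - (-6 - 10*1/24) = 11250 - (-6 - 5/12) = 11250 - 1*(-77/12) = 11250 + 77/12 = 135077/12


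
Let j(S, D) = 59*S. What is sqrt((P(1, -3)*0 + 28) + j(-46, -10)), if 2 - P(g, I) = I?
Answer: I*sqrt(2686) ≈ 51.827*I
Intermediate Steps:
P(g, I) = 2 - I
sqrt((P(1, -3)*0 + 28) + j(-46, -10)) = sqrt(((2 - 1*(-3))*0 + 28) + 59*(-46)) = sqrt(((2 + 3)*0 + 28) - 2714) = sqrt((5*0 + 28) - 2714) = sqrt((0 + 28) - 2714) = sqrt(28 - 2714) = sqrt(-2686) = I*sqrt(2686)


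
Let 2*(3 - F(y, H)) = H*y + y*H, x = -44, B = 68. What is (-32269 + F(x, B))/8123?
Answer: -29274/8123 ≈ -3.6038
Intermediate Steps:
F(y, H) = 3 - H*y (F(y, H) = 3 - (H*y + y*H)/2 = 3 - (H*y + H*y)/2 = 3 - H*y)
(-32269 + F(x, B))/8123 = (-32269 + (3 - 1*68*(-44)))/8123 = (-32269 + (3 + 2992))*(1/8123) = (-32269 + 2995)*(1/8123) = -29274*1/8123 = -29274/8123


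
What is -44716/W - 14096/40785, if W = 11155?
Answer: -396196588/90991335 ≈ -4.3542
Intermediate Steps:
-44716/W - 14096/40785 = -44716/11155 - 14096/40785 = -396196588/90991335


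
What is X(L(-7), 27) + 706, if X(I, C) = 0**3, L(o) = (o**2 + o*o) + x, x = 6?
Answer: 706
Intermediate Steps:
L(o) = 6 + 2*o**2 (L(o) = (o**2 + o*o) + 6 = (o**2 + o**2) + 6 = 2*o**2 + 6 = 6 + 2*o**2)
X(I, C) = 0
X(L(-7), 27) + 706 = 0 + 706 = 706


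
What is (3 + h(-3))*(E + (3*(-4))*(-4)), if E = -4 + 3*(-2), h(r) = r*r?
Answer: 456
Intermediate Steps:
h(r) = r**2
E = -10 (E = -4 - 6 = -10)
(3 + h(-3))*(E + (3*(-4))*(-4)) = (3 + (-3)**2)*(-10 + (3*(-4))*(-4)) = (3 + 9)*(-10 - 12*(-4)) = 12*(-10 + 48) = 12*38 = 456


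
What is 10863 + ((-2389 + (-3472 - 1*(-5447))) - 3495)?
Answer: 6954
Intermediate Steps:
10863 + ((-2389 + (-3472 - 1*(-5447))) - 3495) = 10863 + ((-2389 + (-3472 + 5447)) - 3495) = 10863 + ((-2389 + 1975) - 3495) = 10863 + (-414 - 3495) = 10863 - 3909 = 6954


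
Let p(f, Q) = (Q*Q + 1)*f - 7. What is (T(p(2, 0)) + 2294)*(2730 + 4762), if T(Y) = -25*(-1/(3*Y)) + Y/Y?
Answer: 51544960/3 ≈ 1.7182e+7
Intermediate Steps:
p(f, Q) = -7 + f*(1 + Q**2) (p(f, Q) = (Q**2 + 1)*f - 7 = (1 + Q**2)*f - 7 = f*(1 + Q**2) - 7 = -7 + f*(1 + Q**2))
T(Y) = 1 + 25/(3*Y) (T(Y) = -25*(-1/(3*Y)) + 1 = -(-25)/(3*Y) + 1 = 25/(3*Y) + 1 = 1 + 25/(3*Y))
(T(p(2, 0)) + 2294)*(2730 + 4762) = ((25/3 + (-7 + 2 + 2*0**2))/(-7 + 2 + 2*0**2) + 2294)*(2730 + 4762) = ((25/3 + (-7 + 2 + 2*0))/(-7 + 2 + 2*0) + 2294)*7492 = ((25/3 + (-7 + 2 + 0))/(-7 + 2 + 0) + 2294)*7492 = ((25/3 - 5)/(-5) + 2294)*7492 = (-1/5*10/3 + 2294)*7492 = (-2/3 + 2294)*7492 = (6880/3)*7492 = 51544960/3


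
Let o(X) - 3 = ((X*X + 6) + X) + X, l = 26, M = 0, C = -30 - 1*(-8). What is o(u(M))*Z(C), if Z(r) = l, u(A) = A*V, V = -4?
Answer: 234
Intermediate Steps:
C = -22 (C = -30 + 8 = -22)
u(A) = -4*A (u(A) = A*(-4) = -4*A)
o(X) = 9 + X² + 2*X (o(X) = 3 + (((X*X + 6) + X) + X) = 3 + (((X² + 6) + X) + X) = 3 + (((6 + X²) + X) + X) = 3 + ((6 + X + X²) + X) = 3 + (6 + X² + 2*X) = 9 + X² + 2*X)
Z(r) = 26
o(u(M))*Z(C) = (9 + (-4*0)² + 2*(-4*0))*26 = (9 + 0² + 2*0)*26 = (9 + 0 + 0)*26 = 9*26 = 234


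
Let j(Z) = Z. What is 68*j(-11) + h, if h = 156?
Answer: -592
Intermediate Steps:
68*j(-11) + h = 68*(-11) + 156 = -748 + 156 = -592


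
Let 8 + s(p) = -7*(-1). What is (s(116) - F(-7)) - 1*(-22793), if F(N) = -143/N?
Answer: 159401/7 ≈ 22772.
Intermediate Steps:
s(p) = -1 (s(p) = -8 - 7*(-1) = -8 + 7 = -1)
(s(116) - F(-7)) - 1*(-22793) = (-1 - (-143)/(-7)) - 1*(-22793) = (-1 - (-143)*(-1)/7) + 22793 = (-1 - 1*143/7) + 22793 = (-1 - 143/7) + 22793 = -150/7 + 22793 = 159401/7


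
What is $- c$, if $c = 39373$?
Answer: $-39373$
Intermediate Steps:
$- c = \left(-1\right) 39373 = -39373$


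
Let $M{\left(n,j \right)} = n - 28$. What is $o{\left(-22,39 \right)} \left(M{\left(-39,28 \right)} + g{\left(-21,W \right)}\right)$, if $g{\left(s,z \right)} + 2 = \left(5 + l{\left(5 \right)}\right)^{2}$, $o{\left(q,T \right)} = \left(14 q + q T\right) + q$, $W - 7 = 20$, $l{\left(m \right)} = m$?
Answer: $-36828$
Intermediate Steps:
$W = 27$ ($W = 7 + 20 = 27$)
$o{\left(q,T \right)} = 15 q + T q$ ($o{\left(q,T \right)} = \left(14 q + T q\right) + q = 15 q + T q$)
$M{\left(n,j \right)} = -28 + n$
$g{\left(s,z \right)} = 98$ ($g{\left(s,z \right)} = -2 + \left(5 + 5\right)^{2} = -2 + 10^{2} = -2 + 100 = 98$)
$o{\left(-22,39 \right)} \left(M{\left(-39,28 \right)} + g{\left(-21,W \right)}\right) = - 22 \left(15 + 39\right) \left(\left(-28 - 39\right) + 98\right) = \left(-22\right) 54 \left(-67 + 98\right) = \left(-1188\right) 31 = -36828$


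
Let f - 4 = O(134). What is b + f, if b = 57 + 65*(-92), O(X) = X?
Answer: -5785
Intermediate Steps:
b = -5923 (b = 57 - 5980 = -5923)
f = 138 (f = 4 + 134 = 138)
b + f = -5923 + 138 = -5785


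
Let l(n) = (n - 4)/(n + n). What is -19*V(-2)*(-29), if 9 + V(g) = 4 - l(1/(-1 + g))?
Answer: -12673/2 ≈ -6336.5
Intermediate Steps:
l(n) = (-4 + n)/(2*n) (l(n) = (-4 + n)/((2*n)) = (-4 + n)*(1/(2*n)) = (-4 + n)/(2*n))
V(g) = -5 - (-1 + g)*(-4 + 1/(-1 + g))/2 (V(g) = -9 + (4 - (-4 + 1/(-1 + g))/(2*(1/(-1 + g)))) = -9 + (4 - (-1 + g)*(-4 + 1/(-1 + g))/2) = -5 - (-1 + g)*(-4 + 1/(-1 + g))/2)
-19*V(-2)*(-29) = -19*(-15/2 + 2*(-2))*(-29) = -19*(-15/2 - 4)*(-29) = -19*(-23/2)*(-29) = (437/2)*(-29) = -12673/2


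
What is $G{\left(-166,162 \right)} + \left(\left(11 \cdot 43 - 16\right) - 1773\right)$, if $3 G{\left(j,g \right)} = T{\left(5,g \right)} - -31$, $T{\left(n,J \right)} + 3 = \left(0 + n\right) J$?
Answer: $- \frac{3110}{3} \approx -1036.7$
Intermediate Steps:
$T{\left(n,J \right)} = -3 + J n$ ($T{\left(n,J \right)} = -3 + \left(0 + n\right) J = -3 + n J = -3 + J n$)
$G{\left(j,g \right)} = \frac{28}{3} + \frac{5 g}{3}$ ($G{\left(j,g \right)} = \frac{\left(-3 + g 5\right) - -31}{3} = \frac{\left(-3 + 5 g\right) + 31}{3} = \frac{28 + 5 g}{3} = \frac{28}{3} + \frac{5 g}{3}$)
$G{\left(-166,162 \right)} + \left(\left(11 \cdot 43 - 16\right) - 1773\right) = \left(\frac{28}{3} + \frac{5}{3} \cdot 162\right) + \left(\left(11 \cdot 43 - 16\right) - 1773\right) = \left(\frac{28}{3} + 270\right) + \left(\left(473 - 16\right) - 1773\right) = \frac{838}{3} + \left(457 - 1773\right) = \frac{838}{3} - 1316 = - \frac{3110}{3}$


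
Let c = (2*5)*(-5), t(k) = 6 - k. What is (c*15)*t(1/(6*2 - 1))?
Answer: -48750/11 ≈ -4431.8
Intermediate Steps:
c = -50 (c = 10*(-5) = -50)
(c*15)*t(1/(6*2 - 1)) = (-50*15)*(6 - 1/(6*2 - 1)) = -750*(6 - 1/(12 - 1)) = -750*(6 - 1/11) = -750*65/11 = -48750/11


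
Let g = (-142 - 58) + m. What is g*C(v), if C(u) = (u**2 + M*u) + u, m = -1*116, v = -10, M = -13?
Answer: -69520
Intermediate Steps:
m = -116
g = -316 (g = (-142 - 58) - 116 = -200 - 116 = -316)
C(u) = u**2 - 12*u (C(u) = (u**2 - 13*u) + u = u**2 - 12*u)
g*C(v) = -(-3160)*(-12 - 10) = -(-3160)*(-22) = -316*220 = -69520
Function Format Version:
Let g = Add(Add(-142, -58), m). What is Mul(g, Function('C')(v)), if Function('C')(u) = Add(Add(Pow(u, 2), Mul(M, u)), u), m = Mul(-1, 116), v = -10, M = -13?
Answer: -69520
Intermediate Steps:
m = -116
g = -316 (g = Add(Add(-142, -58), -116) = Add(-200, -116) = -316)
Function('C')(u) = Add(Pow(u, 2), Mul(-12, u)) (Function('C')(u) = Add(Add(Pow(u, 2), Mul(-13, u)), u) = Add(Pow(u, 2), Mul(-12, u)))
Mul(g, Function('C')(v)) = Mul(-316, Mul(-10, Add(-12, -10))) = Mul(-316, Mul(-10, -22)) = Mul(-316, 220) = -69520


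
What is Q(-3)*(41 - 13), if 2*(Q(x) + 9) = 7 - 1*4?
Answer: -210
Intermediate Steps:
Q(x) = -15/2 (Q(x) = -9 + (7 - 1*4)/2 = -9 + (7 - 4)/2 = -9 + (½)*3 = -9 + 3/2 = -15/2)
Q(-3)*(41 - 13) = -15*(41 - 13)/2 = -15/2*28 = -210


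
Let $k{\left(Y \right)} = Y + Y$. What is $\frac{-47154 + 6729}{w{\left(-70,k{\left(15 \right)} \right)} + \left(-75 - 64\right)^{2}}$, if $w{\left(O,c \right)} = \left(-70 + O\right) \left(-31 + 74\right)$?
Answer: $- \frac{40425}{13301} \approx -3.0392$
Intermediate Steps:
$k{\left(Y \right)} = 2 Y$
$w{\left(O,c \right)} = -3010 + 43 O$ ($w{\left(O,c \right)} = \left(-70 + O\right) 43 = -3010 + 43 O$)
$\frac{-47154 + 6729}{w{\left(-70,k{\left(15 \right)} \right)} + \left(-75 - 64\right)^{2}} = \frac{-47154 + 6729}{\left(-3010 + 43 \left(-70\right)\right) + \left(-75 - 64\right)^{2}} = - \frac{40425}{\left(-3010 - 3010\right) + \left(-139\right)^{2}} = - \frac{40425}{-6020 + 19321} = - \frac{40425}{13301}$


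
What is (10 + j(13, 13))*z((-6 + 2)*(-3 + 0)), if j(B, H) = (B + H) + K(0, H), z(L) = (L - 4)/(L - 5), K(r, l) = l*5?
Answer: 808/7 ≈ 115.43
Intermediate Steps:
K(r, l) = 5*l
z(L) = (-4 + L)/(-5 + L)
j(B, H) = B + 6*H (j(B, H) = (B + H) + 5*H = B + 6*H)
(10 + j(13, 13))*z((-6 + 2)*(-3 + 0)) = (10 + (13 + 6*13))*((-4 + (-6 + 2)*(-3 + 0))/(-5 + (-6 + 2)*(-3 + 0))) = (10 + (13 + 78))*((-4 - 4*(-3))/(-5 - 4*(-3))) = (10 + 91)*((-4 + 12)/(-5 + 12)) = 101*(8/7) = 808/7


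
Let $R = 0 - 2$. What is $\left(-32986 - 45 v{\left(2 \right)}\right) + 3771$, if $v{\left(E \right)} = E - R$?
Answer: $-29395$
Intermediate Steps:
$R = -2$
$v{\left(E \right)} = 2 + E$ ($v{\left(E \right)} = E - -2 = E + 2 = 2 + E$)
$\left(-32986 - 45 v{\left(2 \right)}\right) + 3771 = \left(-32986 - 45 \left(2 + 2\right)\right) + 3771 = \left(-32986 - 180\right) + 3771 = -33166 + 3771 = -29395$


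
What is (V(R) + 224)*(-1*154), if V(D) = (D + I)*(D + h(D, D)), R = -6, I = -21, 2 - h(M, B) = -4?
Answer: -34496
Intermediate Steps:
h(M, B) = 6 (h(M, B) = 2 - 1*(-4) = 2 + 4 = 6)
V(D) = (-21 + D)*(6 + D) (V(D) = (D - 21)*(D + 6) = (-21 + D)*(6 + D))
(V(R) + 224)*(-1*154) = ((-126 + (-6)² - 15*(-6)) + 224)*(-1*154) = ((-126 + 36 + 90) + 224)*(-154) = (0 + 224)*(-154) = 224*(-154) = -34496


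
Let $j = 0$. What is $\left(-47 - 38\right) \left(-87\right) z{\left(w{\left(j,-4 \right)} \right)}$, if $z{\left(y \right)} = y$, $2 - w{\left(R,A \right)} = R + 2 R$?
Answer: $14790$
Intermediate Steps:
$w{\left(R,A \right)} = 2 - 3 R$ ($w{\left(R,A \right)} = 2 - \left(R + 2 R\right) = 2 - 3 R$)
$\left(-47 - 38\right) \left(-87\right) z{\left(w{\left(j,-4 \right)} \right)} = \left(-47 - 38\right) \left(-87\right) \left(2 - 0\right) = \left(-85\right) \left(-87\right) \left(2 + 0\right) = 7395 \cdot 2 = 14790$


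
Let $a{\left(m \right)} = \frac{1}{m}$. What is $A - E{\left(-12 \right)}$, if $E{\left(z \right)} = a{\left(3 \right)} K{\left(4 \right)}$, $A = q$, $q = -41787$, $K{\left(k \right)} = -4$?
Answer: $- \frac{125357}{3} \approx -41786.0$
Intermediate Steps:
$A = -41787$
$E{\left(z \right)} = - \frac{4}{3}$ ($E{\left(z \right)} = \frac{1}{3} \left(-4\right) = - \frac{4}{3}$)
$A - E{\left(-12 \right)} = -41787 - - \frac{4}{3} = -41787 + \frac{4}{3} = - \frac{125357}{3}$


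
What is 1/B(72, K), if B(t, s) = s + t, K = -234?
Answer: -1/162 ≈ -0.0061728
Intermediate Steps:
1/B(72, K) = 1/(-234 + 72) = 1/(-162) = -1/162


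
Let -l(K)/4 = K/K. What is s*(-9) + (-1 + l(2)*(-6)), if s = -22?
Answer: 221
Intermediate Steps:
l(K) = -4 (l(K) = -4*K/K = -4*1 = -4)
s*(-9) + (-1 + l(2)*(-6)) = -22*(-9) + (-1 - 4*(-6)) = 198 + (-1 + 24) = 198 + 23 = 221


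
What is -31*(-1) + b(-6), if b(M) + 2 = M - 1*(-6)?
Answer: 29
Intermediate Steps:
b(M) = 4 + M (b(M) = -2 + (M - 1*(-6)) = -2 + (M + 6) = -2 + (6 + M) = 4 + M)
-31*(-1) + b(-6) = -31*(-1) + (4 - 6) = 31 - 2 = 29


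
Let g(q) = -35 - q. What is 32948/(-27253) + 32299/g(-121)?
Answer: 877411119/2343758 ≈ 374.36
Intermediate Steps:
32948/(-27253) + 32299/g(-121) = 32948/(-27253) + 32299/(-35 - 1*(-121)) = 32948*(-1/27253) + 32299/(-35 + 121) = -32948/27253 + 32299/86 = 877411119/2343758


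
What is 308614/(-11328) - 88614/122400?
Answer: -67323217/2407200 ≈ -27.967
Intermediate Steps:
308614/(-11328) - 88614/122400 = 308614*(-1/11328) - 88614*1/122400 = -154307/5664 - 4923/6800 = -67323217/2407200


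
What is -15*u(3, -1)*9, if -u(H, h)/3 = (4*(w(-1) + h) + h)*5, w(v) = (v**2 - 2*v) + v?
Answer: 6075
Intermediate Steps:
w(v) = v**2 - v
u(H, h) = -120 - 75*h (u(H, h) = -3*(4*(-(-1 - 1) + h) + h)*5 = -3*(4*(-1*(-2) + h) + h)*5 = -3*(4*(2 + h) + h)*5 = -3*((8 + 4*h) + h)*5 = -3*(8 + 5*h)*5 = -3*(40 + 25*h) = -120 - 75*h)
-15*u(3, -1)*9 = -15*(-120 - 75*(-1))*9 = -15*(-120 + 75)*9 = -15*(-45)*9 = 675*9 = 6075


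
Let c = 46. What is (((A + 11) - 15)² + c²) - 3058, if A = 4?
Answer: -942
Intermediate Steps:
(((A + 11) - 15)² + c²) - 3058 = (((4 + 11) - 15)² + 46²) - 3058 = ((15 - 15)² + 2116) - 3058 = (0² + 2116) - 3058 = (0 + 2116) - 3058 = 2116 - 3058 = -942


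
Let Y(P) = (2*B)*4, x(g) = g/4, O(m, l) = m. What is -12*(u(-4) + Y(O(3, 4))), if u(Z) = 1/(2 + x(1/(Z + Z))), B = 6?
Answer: -12224/21 ≈ -582.10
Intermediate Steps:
x(g) = g/4 (x(g) = g*(¼) = g/4)
Y(P) = 48 (Y(P) = (2*6)*4 = 12*4 = 48)
u(Z) = 1/(2 + 1/(8*Z)) (u(Z) = 1/(2 + 1/(4*(Z + Z))) = 1/(2 + 1/(4*((2*Z)))) = 1/(2 + (1/(2*Z))/4) = 1/(2 + 1/(8*Z)))
-12*(u(-4) + Y(O(3, 4))) = -12*(8*(-4)/(1 + 16*(-4)) + 48) = -12*(8*(-4)/(1 - 64) + 48) = -12*(8*(-4)/(-63) + 48) = -12*(8*(-4)*(-1/63) + 48) = -12*(32/63 + 48) = -12*3056/63 = -12224/21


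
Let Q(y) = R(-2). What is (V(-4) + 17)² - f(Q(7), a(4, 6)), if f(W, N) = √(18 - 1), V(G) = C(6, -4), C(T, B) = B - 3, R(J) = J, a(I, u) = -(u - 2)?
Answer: 100 - √17 ≈ 95.877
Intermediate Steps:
a(I, u) = 2 - u (a(I, u) = -(-2 + u) = 2 - u)
Q(y) = -2
C(T, B) = -3 + B
V(G) = -7 (V(G) = -3 - 4 = -7)
f(W, N) = √17
(V(-4) + 17)² - f(Q(7), a(4, 6)) = (-7 + 17)² - √17 = 10² - √17 = 100 - √17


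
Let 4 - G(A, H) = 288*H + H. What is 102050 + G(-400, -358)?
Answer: 205516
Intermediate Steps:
G(A, H) = 4 - 289*H (G(A, H) = 4 - (288*H + H) = 4 - 289*H)
102050 + G(-400, -358) = 102050 + (4 - 289*(-358)) = 102050 + (4 + 103462) = 102050 + 103466 = 205516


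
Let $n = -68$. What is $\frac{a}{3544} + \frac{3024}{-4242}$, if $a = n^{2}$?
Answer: $\frac{26482}{44743} \approx 0.59187$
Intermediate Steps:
$a = 4624$ ($a = \left(-68\right)^{2} = 4624$)
$\frac{a}{3544} + \frac{3024}{-4242} = \frac{4624}{3544} + \frac{3024}{-4242} = 4624 \cdot \frac{1}{3544} + 3024 \left(- \frac{1}{4242}\right) = \frac{578}{443} - \frac{72}{101} = \frac{26482}{44743}$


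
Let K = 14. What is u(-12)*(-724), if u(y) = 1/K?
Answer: -362/7 ≈ -51.714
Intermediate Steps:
u(y) = 1/14
u(-12)*(-724) = (1/14)*(-724) = -362/7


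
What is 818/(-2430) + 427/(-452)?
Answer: -703673/549180 ≈ -1.2813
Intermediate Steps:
818/(-2430) + 427/(-452) = 818*(-1/2430) + 427*(-1/452) = -409/1215 - 427/452 = -703673/549180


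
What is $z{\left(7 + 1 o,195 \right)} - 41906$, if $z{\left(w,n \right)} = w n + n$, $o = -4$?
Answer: $-41126$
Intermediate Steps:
$z{\left(w,n \right)} = n + n w$ ($z{\left(w,n \right)} = n w + n = n + n w$)
$z{\left(7 + 1 o,195 \right)} - 41906 = 195 \left(1 + \left(7 + 1 \left(-4\right)\right)\right) - 41906 = 195 \left(1 + \left(7 - 4\right)\right) - 41906 = 195 \left(1 + 3\right) - 41906 = 195 \cdot 4 - 41906 = 780 - 41906 = -41126$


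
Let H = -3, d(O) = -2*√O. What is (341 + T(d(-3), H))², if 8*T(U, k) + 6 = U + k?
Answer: 7392949/64 - 2719*I*√3/16 ≈ 1.1551e+5 - 294.34*I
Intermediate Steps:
T(U, k) = -¾ + U/8 + k/8 (T(U, k) = -¾ + (U + k)/8 = -¾ + (U/8 + k/8) = -¾ + U/8 + k/8)
(341 + T(d(-3), H))² = (341 + (-¾ + (-2*I*√3)/8 + (⅛)*(-3)))² = (341 + (-¾ + (-2*I*√3)/8 - 3/8))² = (341 + (-¾ - I*√3/4 - 3/8))² = (341 + (-9/8 - I*√3/4))² = (2719/8 - I*√3/4)²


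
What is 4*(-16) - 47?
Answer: -111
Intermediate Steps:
4*(-16) - 47 = -64 - 47 = -111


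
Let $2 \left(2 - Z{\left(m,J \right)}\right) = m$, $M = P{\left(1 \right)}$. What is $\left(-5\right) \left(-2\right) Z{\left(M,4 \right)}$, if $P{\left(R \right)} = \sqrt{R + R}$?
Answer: $20 - 5 \sqrt{2} \approx 12.929$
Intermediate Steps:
$P{\left(R \right)} = \sqrt{2} \sqrt{R}$ ($P{\left(R \right)} = \sqrt{2 R} = \sqrt{2} \sqrt{R}$)
$M = \sqrt{2}$ ($M = \sqrt{2} \sqrt{1} = \sqrt{2} \cdot 1 = \sqrt{2} \approx 1.4142$)
$Z{\left(m,J \right)} = 2 - \frac{m}{2}$
$\left(-5\right) \left(-2\right) Z{\left(M,4 \right)} = \left(-5\right) \left(-2\right) \left(2 - \frac{\sqrt{2}}{2}\right) = 10 \left(2 - \frac{\sqrt{2}}{2}\right) = 20 - 5 \sqrt{2}$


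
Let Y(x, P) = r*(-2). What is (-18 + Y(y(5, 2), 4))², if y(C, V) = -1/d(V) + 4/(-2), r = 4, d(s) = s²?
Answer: 676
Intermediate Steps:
y(C, V) = -2 - 1/V² (y(C, V) = -1/(V²) + 4/(-2) = -1/V² + 4*(-½) = -1/V² - 2 = -2 - 1/V²)
Y(x, P) = -8 (Y(x, P) = 4*(-2) = -8)
(-18 + Y(y(5, 2), 4))² = (-18 - 8)² = (-26)² = 676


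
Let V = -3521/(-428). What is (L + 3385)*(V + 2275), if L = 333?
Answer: 1816653839/214 ≈ 8.4890e+6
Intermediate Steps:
V = 3521/428 (V = -3521*(-1/428) = 3521/428 ≈ 8.2266)
(L + 3385)*(V + 2275) = (333 + 3385)*(3521/428 + 2275) = 3718*(977221/428) = 1816653839/214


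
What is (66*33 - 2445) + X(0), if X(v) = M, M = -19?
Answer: -286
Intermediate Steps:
X(v) = -19
(66*33 - 2445) + X(0) = (66*33 - 2445) - 19 = (2178 - 2445) - 19 = -267 - 19 = -286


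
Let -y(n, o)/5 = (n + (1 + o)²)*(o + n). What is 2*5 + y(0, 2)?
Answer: -80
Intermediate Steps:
y(n, o) = -5*(n + o)*(n + (1 + o)²) (y(n, o) = -5*(n + (1 + o)²)*(o + n) = -5*(n + (1 + o)²)*(n + o) = -5*(n + o)*(n + (1 + o)²))
2*5 + y(0, 2) = 2*5 + (-5*0² - 5*0*2 - 5*0*(1 + 2)² - 5*2*(1 + 2)²) = 10 + (-5*0 + 0 - 5*0*3² - 5*2*3²) = 10 + (0 + 0 - 5*0*9 - 5*2*9) = 10 + (0 + 0 + 0 - 90) = 10 - 90 = -80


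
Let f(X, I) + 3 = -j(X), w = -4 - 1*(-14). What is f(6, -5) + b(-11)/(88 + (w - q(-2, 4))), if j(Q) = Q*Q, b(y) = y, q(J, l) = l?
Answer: -3677/94 ≈ -39.117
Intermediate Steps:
w = 10 (w = -4 + 14 = 10)
j(Q) = Q**2
f(X, I) = -3 - X**2
f(6, -5) + b(-11)/(88 + (w - q(-2, 4))) = (-3 - 1*6**2) - 11/(88 + (10 - 1*4)) = (-3 - 1*36) - 11/(88 + (10 - 4)) = (-3 - 36) - 11/(88 + 6) = -39 - 11/94 = -3677/94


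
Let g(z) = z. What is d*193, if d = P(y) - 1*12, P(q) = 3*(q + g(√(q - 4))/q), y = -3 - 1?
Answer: -4632 - 579*I*√2/2 ≈ -4632.0 - 409.42*I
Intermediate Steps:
y = -4
P(q) = 3*q + 3*√(-4 + q)/q (P(q) = 3*(q + √(q - 4)/q) = 3*(q + √(-4 + q)/q) = 3*q + 3*√(-4 + q)/q)
d = -24 - 3*I*√2/2 (d = (3*(-4) + 3*√(-4 - 4)/(-4)) - 1*12 = (-12 + 3*(-¼)*√(-8)) - 12 = (-12 + 3*(-¼)*(2*I*√2)) - 12 = (-12 - 3*I*√2/2) - 12 = -24 - 3*I*√2/2 ≈ -24.0 - 2.1213*I)
d*193 = (-24 - 3*I*√2/2)*193 = -4632 - 579*I*√2/2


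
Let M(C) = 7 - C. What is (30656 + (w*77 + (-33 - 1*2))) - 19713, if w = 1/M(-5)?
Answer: 130973/12 ≈ 10914.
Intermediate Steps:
w = 1/12 (w = 1/(7 - 1*(-5)) = 1/(7 + 5) = 1/12 ≈ 0.083333)
(30656 + (w*77 + (-33 - 1*2))) - 19713 = (30656 + ((1/12)*77 + (-33 - 1*2))) - 19713 = (30656 + (77/12 + (-33 - 2))) - 19713 = (30656 + (77/12 - 35)) - 19713 = (30656 - 343/12) - 19713 = 367529/12 - 19713 = 130973/12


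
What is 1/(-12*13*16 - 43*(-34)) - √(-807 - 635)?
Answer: -1/1034 - I*√1442 ≈ -0.00096712 - 37.974*I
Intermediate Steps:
1/(-12*13*16 - 43*(-34)) - √(-807 - 635) = 1/(-156*16 + 1462) - √(-1442) = 1/(-2496 + 1462) - I*√1442 = 1/(-1034) - I*√1442 = -1/1034 - I*√1442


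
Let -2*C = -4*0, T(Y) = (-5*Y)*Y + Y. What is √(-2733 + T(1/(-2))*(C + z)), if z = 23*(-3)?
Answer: 9*I*√129/2 ≈ 51.11*I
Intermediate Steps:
T(Y) = Y - 5*Y² (T(Y) = -5*Y² + Y = Y - 5*Y²)
z = -69
C = 0 (C = -(-2)*0 = -½*0 = 0)
√(-2733 + T(1/(-2))*(C + z)) = √(-2733 + ((1 - 5/(-2))/(-2))*(0 - 69)) = √(-2733 - (1 - 5*(-½))/2*(-69)) = √(-2733 - (1 + 5/2)/2*(-69)) = √(-2733 - ½*7/2*(-69)) = √(-2733 - 7/4*(-69)) = √(-2733 + 483/4) = √(-10449/4) = 9*I*√129/2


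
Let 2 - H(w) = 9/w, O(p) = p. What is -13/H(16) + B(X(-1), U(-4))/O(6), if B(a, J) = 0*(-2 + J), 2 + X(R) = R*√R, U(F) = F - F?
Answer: -208/23 ≈ -9.0435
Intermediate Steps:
U(F) = 0
H(w) = 2 - 9/w
X(R) = -2 + R^(3/2) (X(R) = -2 + R*√R = -2 + R^(3/2))
B(a, J) = 0
-13/H(16) + B(X(-1), U(-4))/O(6) = -13/(2 - 9/16) + 0/6 = -13/(2 - 9*1/16) + 0*(⅙) = -13/(2 - 9/16) + 0 = -13/23/16 + 0 = -13*16/23 + 0 = -208/23 + 0 = -208/23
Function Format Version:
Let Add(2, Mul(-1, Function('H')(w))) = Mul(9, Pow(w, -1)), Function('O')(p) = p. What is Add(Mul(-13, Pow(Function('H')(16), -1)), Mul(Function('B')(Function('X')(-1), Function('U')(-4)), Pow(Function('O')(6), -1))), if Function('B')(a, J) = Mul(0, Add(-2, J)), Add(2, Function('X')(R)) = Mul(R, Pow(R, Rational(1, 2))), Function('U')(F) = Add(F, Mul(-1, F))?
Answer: Rational(-208, 23) ≈ -9.0435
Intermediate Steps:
Function('U')(F) = 0
Function('H')(w) = Add(2, Mul(-9, Pow(w, -1))) (Function('H')(w) = Add(2, Mul(-1, Mul(9, Pow(w, -1)))) = Add(2, Mul(-9, Pow(w, -1))))
Function('X')(R) = Add(-2, Pow(R, Rational(3, 2))) (Function('X')(R) = Add(-2, Mul(R, Pow(R, Rational(1, 2)))) = Add(-2, Pow(R, Rational(3, 2))))
Function('B')(a, J) = 0
Add(Mul(-13, Pow(Function('H')(16), -1)), Mul(Function('B')(Function('X')(-1), Function('U')(-4)), Pow(Function('O')(6), -1))) = Add(Mul(-13, Pow(Add(2, Mul(-9, Pow(16, -1))), -1)), Mul(0, Pow(6, -1))) = Add(Mul(-13, Pow(Add(2, Mul(-9, Rational(1, 16))), -1)), Mul(0, Rational(1, 6))) = Add(Mul(-13, Pow(Add(2, Rational(-9, 16)), -1)), 0) = Add(Mul(-13, Pow(Rational(23, 16), -1)), 0) = Add(Mul(-13, Rational(16, 23)), 0) = Add(Rational(-208, 23), 0) = Rational(-208, 23)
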